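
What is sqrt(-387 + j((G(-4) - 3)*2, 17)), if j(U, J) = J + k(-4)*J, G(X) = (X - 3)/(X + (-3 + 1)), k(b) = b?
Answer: I*sqrt(438) ≈ 20.928*I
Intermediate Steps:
G(X) = (-3 + X)/(-2 + X) (G(X) = (-3 + X)/(X - 2) = (-3 + X)/(-2 + X))
j(U, J) = -3*J (j(U, J) = J - 4*J = -3*J)
sqrt(-387 + j((G(-4) - 3)*2, 17)) = sqrt(-387 - 3*17) = sqrt(-387 - 51) = sqrt(-438) = I*sqrt(438)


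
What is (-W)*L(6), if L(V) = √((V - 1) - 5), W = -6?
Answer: 0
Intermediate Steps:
L(V) = √(-6 + V) (L(V) = √((-1 + V) - 5) = √(-6 + V))
(-W)*L(6) = (-1*(-6))*√(-6 + 6) = 6*√0 = 6*0 = 0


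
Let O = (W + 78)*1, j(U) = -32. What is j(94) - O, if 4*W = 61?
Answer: -501/4 ≈ -125.25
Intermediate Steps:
W = 61/4 (W = (¼)*61 = 61/4 ≈ 15.250)
O = 373/4 (O = (61/4 + 78)*1 = (373/4)*1 = 373/4 ≈ 93.250)
j(94) - O = -32 - 1*373/4 = -32 - 373/4 = -501/4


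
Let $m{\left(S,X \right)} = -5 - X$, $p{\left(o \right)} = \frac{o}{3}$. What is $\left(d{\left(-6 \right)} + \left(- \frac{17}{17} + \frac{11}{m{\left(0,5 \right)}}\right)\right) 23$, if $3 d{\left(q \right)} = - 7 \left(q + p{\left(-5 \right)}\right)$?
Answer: $\frac{32683}{90} \approx 363.14$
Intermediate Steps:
$p{\left(o \right)} = \frac{o}{3}$ ($p{\left(o \right)} = o \frac{1}{3} = \frac{o}{3}$)
$d{\left(q \right)} = \frac{35}{9} - \frac{7 q}{3}$ ($d{\left(q \right)} = \frac{\left(-7\right) \left(q + \frac{1}{3} \left(-5\right)\right)}{3} = \frac{\left(-7\right) \left(q - \frac{5}{3}\right)}{3} = \frac{\left(-7\right) \left(- \frac{5}{3} + q\right)}{3} = \frac{\frac{35}{3} - 7 q}{3} = \frac{35}{9} - \frac{7 q}{3}$)
$\left(d{\left(-6 \right)} + \left(- \frac{17}{17} + \frac{11}{m{\left(0,5 \right)}}\right)\right) 23 = \left(\left(\frac{35}{9} - -14\right) + \left(- \frac{17}{17} + \frac{11}{-5 - 5}\right)\right) 23 = \left(\left(\frac{35}{9} + 14\right) + \left(\left(-17\right) \frac{1}{17} + \frac{11}{-5 - 5}\right)\right) 23 = \left(\frac{161}{9} + \left(-1 + \frac{11}{-10}\right)\right) 23 = \left(\frac{161}{9} + \left(-1 + 11 \left(- \frac{1}{10}\right)\right)\right) 23 = \left(\frac{161}{9} - \frac{21}{10}\right) 23 = \frac{1421}{90} \cdot 23 = \frac{32683}{90}$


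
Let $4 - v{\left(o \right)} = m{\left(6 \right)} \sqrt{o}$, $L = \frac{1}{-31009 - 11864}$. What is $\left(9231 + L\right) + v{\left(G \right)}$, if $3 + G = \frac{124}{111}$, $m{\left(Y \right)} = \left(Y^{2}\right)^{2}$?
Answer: $\frac{395932154}{42873} - \frac{432 i \sqrt{23199}}{37} \approx 9235.0 - 1778.3 i$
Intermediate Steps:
$m{\left(Y \right)} = Y^{4}$
$G = - \frac{209}{111}$ ($G = -3 + \frac{124}{111} = - \frac{209}{111} \approx -1.8829$)
$L = - \frac{1}{42873}$ ($L = \frac{1}{-42873} = - \frac{1}{42873} \approx -2.3325 \cdot 10^{-5}$)
$v{\left(o \right)} = 4 - 1296 \sqrt{o}$ ($v{\left(o \right)} = 4 - 6^{4} \sqrt{o} = 4 - 1296 \sqrt{o}$)
$\left(9231 + L\right) + v{\left(G \right)} = \left(9231 - \frac{1}{42873}\right) + \left(4 - 1296 \sqrt{- \frac{209}{111}}\right) = \frac{395760662}{42873} + \left(4 - 1296 \frac{i \sqrt{23199}}{111}\right) = \frac{395760662}{42873} + \left(4 - \frac{432 i \sqrt{23199}}{37}\right) = \frac{395932154}{42873} - \frac{432 i \sqrt{23199}}{37}$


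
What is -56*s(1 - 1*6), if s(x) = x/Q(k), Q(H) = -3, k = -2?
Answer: -280/3 ≈ -93.333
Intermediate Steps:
s(x) = -x/3 (s(x) = x/(-3) = x*(-1/3) = -x/3)
-56*s(1 - 1*6) = -(-56)*(1 - 1*6)/3 = -(-56)*(1 - 6)/3 = -(-56)*(-5)/3 = -56*5/3 = -280/3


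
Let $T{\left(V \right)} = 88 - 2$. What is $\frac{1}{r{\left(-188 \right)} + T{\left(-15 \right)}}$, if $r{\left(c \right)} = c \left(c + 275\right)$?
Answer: $- \frac{1}{16270} \approx -6.1463 \cdot 10^{-5}$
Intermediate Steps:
$r{\left(c \right)} = c \left(275 + c\right)$
$T{\left(V \right)} = 86$ ($T{\left(V \right)} = 88 - 2 = 86$)
$\frac{1}{r{\left(-188 \right)} + T{\left(-15 \right)}} = \frac{1}{- 188 \left(275 - 188\right) + 86} = \frac{1}{\left(-188\right) 87 + 86} = \frac{1}{-16356 + 86} = \frac{1}{-16270} = - \frac{1}{16270}$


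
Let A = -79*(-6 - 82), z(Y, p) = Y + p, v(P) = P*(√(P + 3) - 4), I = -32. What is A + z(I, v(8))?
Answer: 6888 + 8*√11 ≈ 6914.5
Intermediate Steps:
v(P) = P*(-4 + √(3 + P)) (v(P) = P*(√(3 + P) - 4) = P*(-4 + √(3 + P)))
A = 6952 (A = -79*(-88) = 6952)
A + z(I, v(8)) = 6952 + (-32 + 8*(-4 + √(3 + 8))) = 6952 + (-32 + 8*(-4 + √11)) = 6952 + (-32 + (-32 + 8*√11)) = 6952 + (-64 + 8*√11) = 6888 + 8*√11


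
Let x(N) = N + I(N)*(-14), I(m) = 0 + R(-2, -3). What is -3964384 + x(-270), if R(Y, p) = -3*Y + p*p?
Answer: -3964864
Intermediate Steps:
R(Y, p) = p² - 3*Y (R(Y, p) = -3*Y + p² = p² - 3*Y)
I(m) = 15 (I(m) = 0 + ((-3)² - 3*(-2)) = 0 + (9 + 6) = 0 + 15 = 15)
x(N) = -210 + N (x(N) = N + 15*(-14) = N - 210 = -210 + N)
-3964384 + x(-270) = -3964384 + (-210 - 270) = -3964384 - 480 = -3964864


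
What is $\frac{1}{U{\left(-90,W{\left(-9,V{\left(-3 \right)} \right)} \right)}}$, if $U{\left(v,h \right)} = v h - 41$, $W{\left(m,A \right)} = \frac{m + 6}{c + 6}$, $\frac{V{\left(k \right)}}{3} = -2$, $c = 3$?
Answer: $- \frac{1}{11} \approx -0.090909$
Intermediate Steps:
$V{\left(k \right)} = -6$ ($V{\left(k \right)} = 3 \left(-2\right) = -6$)
$W{\left(m,A \right)} = \frac{2}{3} + \frac{m}{9}$ ($W{\left(m,A \right)} = \frac{m + 6}{3 + 6} = \frac{6 + m}{9} = \left(6 + m\right) \frac{1}{9} = \frac{2}{3} + \frac{m}{9}$)
$U{\left(v,h \right)} = -41 + h v$ ($U{\left(v,h \right)} = h v - 41 = -41 + h v$)
$\frac{1}{U{\left(-90,W{\left(-9,V{\left(-3 \right)} \right)} \right)}} = \frac{1}{-41 + \left(\frac{2}{3} + \frac{1}{9} \left(-9\right)\right) \left(-90\right)} = \frac{1}{-41 + \left(\frac{2}{3} - 1\right) \left(-90\right)} = \frac{1}{-41 - -30} = \frac{1}{-41 + 30} = \frac{1}{-11} = - \frac{1}{11}$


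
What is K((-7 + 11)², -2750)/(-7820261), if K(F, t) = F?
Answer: -16/7820261 ≈ -2.0460e-6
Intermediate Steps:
K((-7 + 11)², -2750)/(-7820261) = (-7 + 11)²/(-7820261) = 4²*(-1/7820261) = 16*(-1/7820261) = -16/7820261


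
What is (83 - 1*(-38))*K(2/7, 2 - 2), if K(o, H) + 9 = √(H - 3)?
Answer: -1089 + 121*I*√3 ≈ -1089.0 + 209.58*I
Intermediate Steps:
K(o, H) = -9 + √(-3 + H) (K(o, H) = -9 + √(H - 3) = -9 + √(-3 + H))
(83 - 1*(-38))*K(2/7, 2 - 2) = (83 - 1*(-38))*(-9 + √(-3 + (2 - 2))) = (83 + 38)*(-9 + √(-3 + 0)) = 121*(-9 + √(-3)) = 121*(-9 + I*√3) = -1089 + 121*I*√3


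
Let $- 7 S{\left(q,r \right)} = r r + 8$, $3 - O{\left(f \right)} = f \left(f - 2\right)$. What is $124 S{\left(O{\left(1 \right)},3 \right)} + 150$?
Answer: $- \frac{1058}{7} \approx -151.14$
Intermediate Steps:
$O{\left(f \right)} = 3 - f \left(-2 + f\right)$ ($O{\left(f \right)} = 3 - f \left(f - 2\right) = 3 - f \left(-2 + f\right)$)
$S{\left(q,r \right)} = - \frac{8}{7} - \frac{r^{2}}{7}$ ($S{\left(q,r \right)} = - \frac{r r + 8}{7} = - \frac{r^{2} + 8}{7} = - \frac{8 + r^{2}}{7} = - \frac{8}{7} - \frac{r^{2}}{7}$)
$124 S{\left(O{\left(1 \right)},3 \right)} + 150 = 124 \left(- \frac{8}{7} - \frac{3^{2}}{7}\right) + 150 = 124 \left(- \frac{8}{7} - \frac{9}{7}\right) + 150 = 124 \left(- \frac{17}{7}\right) + 150 = - \frac{2108}{7} + 150 = - \frac{1058}{7}$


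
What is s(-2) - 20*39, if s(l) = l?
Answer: -782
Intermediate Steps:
s(-2) - 20*39 = -2 - 20*39 = -2 - 780 = -782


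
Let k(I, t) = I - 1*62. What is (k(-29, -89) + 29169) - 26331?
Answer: 2747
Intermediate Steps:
k(I, t) = -62 + I (k(I, t) = I - 62 = -62 + I)
(k(-29, -89) + 29169) - 26331 = ((-62 - 29) + 29169) - 26331 = (-91 + 29169) - 26331 = 29078 - 26331 = 2747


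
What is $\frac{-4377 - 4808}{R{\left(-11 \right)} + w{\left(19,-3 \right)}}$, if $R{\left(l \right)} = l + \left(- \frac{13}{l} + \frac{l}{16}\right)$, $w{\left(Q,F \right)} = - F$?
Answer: $\frac{1616560}{1321} \approx 1223.7$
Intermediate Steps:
$R{\left(l \right)} = - \frac{13}{l} + \frac{17 l}{16}$ ($R{\left(l \right)} = l + \left(- \frac{13}{l} + l \frac{1}{16}\right) = l + \left(- \frac{13}{l} + \frac{l}{16}\right) = - \frac{13}{l} + \frac{17 l}{16}$)
$\frac{-4377 - 4808}{R{\left(-11 \right)} + w{\left(19,-3 \right)}} = \frac{-4377 - 4808}{\left(- \frac{13}{-11} + \frac{17}{16} \left(-11\right)\right) - -3} = - \frac{9185}{\left(\left(-13\right) \left(- \frac{1}{11}\right) - \frac{187}{16}\right) + 3} = - \frac{9185}{\left(\frac{13}{11} - \frac{187}{16}\right) + 3} = - \frac{9185}{- \frac{1849}{176} + 3} = - \frac{9185}{- \frac{1321}{176}} = \left(-9185\right) \left(- \frac{176}{1321}\right) = \frac{1616560}{1321}$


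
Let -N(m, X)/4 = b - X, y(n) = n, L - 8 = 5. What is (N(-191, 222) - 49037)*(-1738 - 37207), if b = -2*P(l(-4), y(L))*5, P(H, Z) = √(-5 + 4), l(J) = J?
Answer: 1875162805 - 1557800*I ≈ 1.8752e+9 - 1.5578e+6*I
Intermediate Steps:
L = 13 (L = 8 + 5 = 13)
P(H, Z) = I (P(H, Z) = √(-1) = I)
b = -10*I (b = -2*I*5 = -10*I ≈ -10.0*I)
N(m, X) = 4*X + 40*I (N(m, X) = -4*(-10*I - X) = -4*(-X - 10*I) = 4*X + 40*I)
(N(-191, 222) - 49037)*(-1738 - 37207) = ((4*222 + 40*I) - 49037)*(-1738 - 37207) = ((888 + 40*I) - 49037)*(-38945) = (-48149 + 40*I)*(-38945) = 1875162805 - 1557800*I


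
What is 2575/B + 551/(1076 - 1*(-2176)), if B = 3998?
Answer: 5288399/6500748 ≈ 0.81351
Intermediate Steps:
2575/B + 551/(1076 - 1*(-2176)) = 2575/3998 + 551/(1076 - 1*(-2176)) = 2575*(1/3998) + 551/(1076 + 2176) = 2575/3998 + 551/3252 = 5288399/6500748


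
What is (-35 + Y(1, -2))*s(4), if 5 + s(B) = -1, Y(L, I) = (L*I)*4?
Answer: 258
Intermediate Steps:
Y(L, I) = 4*I*L (Y(L, I) = (I*L)*4 = 4*I*L)
s(B) = -6 (s(B) = -5 - 1 = -6)
(-35 + Y(1, -2))*s(4) = (-35 + 4*(-2)*1)*(-6) = (-35 - 8)*(-6) = -43*(-6) = 258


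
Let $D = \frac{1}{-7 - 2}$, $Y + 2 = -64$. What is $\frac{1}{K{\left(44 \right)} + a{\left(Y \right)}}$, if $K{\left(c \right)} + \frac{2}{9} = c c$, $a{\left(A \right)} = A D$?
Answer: $\frac{9}{17488} \approx 0.00051464$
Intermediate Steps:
$Y = -66$ ($Y = -2 - 64 = -66$)
$D = - \frac{1}{9}$ ($D = \frac{1}{-9} = - \frac{1}{9} \approx -0.11111$)
$a{\left(A \right)} = - \frac{A}{9}$ ($a{\left(A \right)} = A \left(- \frac{1}{9}\right) = - \frac{A}{9}$)
$K{\left(c \right)} = - \frac{2}{9} + c^{2}$ ($K{\left(c \right)} = - \frac{2}{9} + c c = - \frac{2}{9} + c^{2}$)
$\frac{1}{K{\left(44 \right)} + a{\left(Y \right)}} = \frac{1}{\left(- \frac{2}{9} + 44^{2}\right) - - \frac{22}{3}} = \frac{1}{\left(- \frac{2}{9} + 1936\right) + \frac{22}{3}} = \frac{1}{\frac{17422}{9} + \frac{22}{3}} = \frac{1}{\frac{17488}{9}} = \frac{9}{17488}$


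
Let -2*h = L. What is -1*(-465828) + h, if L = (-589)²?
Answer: 584735/2 ≈ 2.9237e+5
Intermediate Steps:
L = 346921
h = -346921/2 (h = -½*346921 = -346921/2 ≈ -1.7346e+5)
-1*(-465828) + h = -1*(-465828) - 346921/2 = 465828 - 346921/2 = 584735/2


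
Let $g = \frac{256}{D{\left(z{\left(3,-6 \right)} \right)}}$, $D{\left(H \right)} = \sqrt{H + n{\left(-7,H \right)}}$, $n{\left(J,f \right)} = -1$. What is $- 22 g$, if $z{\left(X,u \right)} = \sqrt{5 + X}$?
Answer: $- \frac{5632}{\sqrt{-1 + 2 \sqrt{2}}} \approx -4165.1$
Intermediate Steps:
$D{\left(H \right)} = \sqrt{-1 + H}$ ($D{\left(H \right)} = \sqrt{H - 1} = \sqrt{-1 + H}$)
$g = \frac{256}{\sqrt{-1 + 2 \sqrt{2}}}$ ($g = \frac{256}{\sqrt{-1 + \sqrt{5 + 3}}} = \frac{256}{\sqrt{-1 + \sqrt{8}}} = \frac{256}{\sqrt{-1 + 2 \sqrt{2}}} \approx 189.32$)
$- 22 g = - 22 \frac{256}{\sqrt{-1 + 2 \sqrt{2}}} = - \frac{5632}{\sqrt{-1 + 2 \sqrt{2}}}$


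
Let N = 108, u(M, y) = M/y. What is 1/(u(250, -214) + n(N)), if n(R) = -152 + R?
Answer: -107/4833 ≈ -0.022139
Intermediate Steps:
1/(u(250, -214) + n(N)) = 1/(250/(-214) + (-152 + 108)) = 1/(250*(-1/214) - 44) = 1/(-125/107 - 44) = 1/(-4833/107) = -107/4833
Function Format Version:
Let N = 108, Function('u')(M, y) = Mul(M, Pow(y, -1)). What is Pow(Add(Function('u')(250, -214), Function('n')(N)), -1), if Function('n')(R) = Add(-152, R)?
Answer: Rational(-107, 4833) ≈ -0.022139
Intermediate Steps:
Pow(Add(Function('u')(250, -214), Function('n')(N)), -1) = Pow(Add(Mul(250, Pow(-214, -1)), Add(-152, 108)), -1) = Pow(Add(Mul(250, Rational(-1, 214)), -44), -1) = Pow(Add(Rational(-125, 107), -44), -1) = Pow(Rational(-4833, 107), -1) = Rational(-107, 4833)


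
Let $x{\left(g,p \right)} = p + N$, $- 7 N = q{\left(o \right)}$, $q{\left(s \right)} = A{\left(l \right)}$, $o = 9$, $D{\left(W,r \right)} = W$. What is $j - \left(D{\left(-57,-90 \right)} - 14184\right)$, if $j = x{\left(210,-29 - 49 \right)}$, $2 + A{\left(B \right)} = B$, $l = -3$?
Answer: $\frac{99146}{7} \approx 14164.0$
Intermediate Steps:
$A{\left(B \right)} = -2 + B$
$q{\left(s \right)} = -5$ ($q{\left(s \right)} = -2 - 3 = -5$)
$N = \frac{5}{7}$ ($N = \left(- \frac{1}{7}\right) \left(-5\right) = \frac{5}{7} \approx 0.71429$)
$x{\left(g,p \right)} = \frac{5}{7} + p$ ($x{\left(g,p \right)} = p + \frac{5}{7} = \frac{5}{7} + p$)
$j = - \frac{541}{7}$ ($j = \frac{5}{7} - 78 = - \frac{541}{7} \approx -77.286$)
$j - \left(D{\left(-57,-90 \right)} - 14184\right) = - \frac{541}{7} - \left(-57 - 14184\right) = - \frac{541}{7} - -14241 = - \frac{541}{7} + 14241 = \frac{99146}{7}$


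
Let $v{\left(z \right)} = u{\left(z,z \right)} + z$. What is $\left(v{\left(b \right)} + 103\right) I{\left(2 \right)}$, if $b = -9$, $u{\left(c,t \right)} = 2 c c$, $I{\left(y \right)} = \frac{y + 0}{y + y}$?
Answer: $128$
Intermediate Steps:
$I{\left(y \right)} = \frac{1}{2}$ ($I{\left(y \right)} = \frac{y}{2 y} = y \frac{1}{2 y} = \frac{1}{2}$)
$u{\left(c,t \right)} = 2 c^{2}$
$v{\left(z \right)} = z + 2 z^{2}$ ($v{\left(z \right)} = 2 z^{2} + z = z + 2 z^{2}$)
$\left(v{\left(b \right)} + 103\right) I{\left(2 \right)} = \left(- 9 \left(1 + 2 \left(-9\right)\right) + 103\right) \frac{1}{2} = \left(- 9 \left(1 - 18\right) + 103\right) \frac{1}{2} = \left(\left(-9\right) \left(-17\right) + 103\right) \frac{1}{2} = \left(153 + 103\right) \frac{1}{2} = 256 \cdot \frac{1}{2} = 128$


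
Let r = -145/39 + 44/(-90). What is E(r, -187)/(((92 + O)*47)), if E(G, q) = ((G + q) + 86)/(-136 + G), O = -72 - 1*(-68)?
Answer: 30773/169619428 ≈ 0.00018142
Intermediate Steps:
O = -4 (O = -72 + 68 = -4)
r = -2461/585 (r = -145*1/39 + 44*(-1/90) = -145/39 - 22/45 = -2461/585 ≈ -4.2068)
E(G, q) = (86 + G + q)/(-136 + G)
E(r, -187)/(((92 + O)*47)) = ((86 - 2461/585 - 187)/(-136 - 2461/585))/(((92 - 4)*47)) = (-61546/585/(-82021/585))/((88*47)) = -585/82021*(-61546/585)/4136 = (61546/82021)*(1/4136) = 30773/169619428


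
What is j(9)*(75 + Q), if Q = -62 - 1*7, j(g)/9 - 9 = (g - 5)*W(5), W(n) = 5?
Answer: 1566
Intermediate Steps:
j(g) = -144 + 45*g (j(g) = 81 + 9*((g - 5)*5) = 81 + 9*((-5 + g)*5) = 81 + 9*(-25 + 5*g) = 81 + (-225 + 45*g) = -144 + 45*g)
Q = -69 (Q = -62 - 7 = -69)
j(9)*(75 + Q) = (-144 + 45*9)*(75 - 69) = (-144 + 405)*6 = 261*6 = 1566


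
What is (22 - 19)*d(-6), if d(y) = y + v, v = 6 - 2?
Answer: -6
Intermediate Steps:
v = 4
d(y) = 4 + y (d(y) = y + 4 = 4 + y)
(22 - 19)*d(-6) = (22 - 19)*(4 - 6) = 3*(-2) = -6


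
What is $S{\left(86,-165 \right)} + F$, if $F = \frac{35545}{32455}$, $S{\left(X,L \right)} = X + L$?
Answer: $- \frac{505680}{6491} \approx -77.905$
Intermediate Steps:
$S{\left(X,L \right)} = L + X$
$F = \frac{7109}{6491}$ ($F = 35545 \cdot \frac{1}{32455} = \frac{7109}{6491} \approx 1.0952$)
$S{\left(86,-165 \right)} + F = \left(-165 + 86\right) + \frac{7109}{6491} = -79 + \frac{7109}{6491} = - \frac{505680}{6491}$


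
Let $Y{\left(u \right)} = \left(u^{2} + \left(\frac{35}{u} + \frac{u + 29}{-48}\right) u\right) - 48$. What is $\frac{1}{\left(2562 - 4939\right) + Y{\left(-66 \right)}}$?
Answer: $\frac{8}{15321} \approx 0.00052216$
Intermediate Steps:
$Y{\left(u \right)} = -48 + u^{2} + u \left(- \frac{29}{48} + \frac{35}{u} - \frac{u}{48}\right)$ ($Y{\left(u \right)} = \left(u^{2} + \left(\frac{35}{u} + \left(29 + u\right) \left(- \frac{1}{48}\right)\right) u\right) - 48 = \left(u^{2} + \left(\frac{35}{u} - \left(\frac{29}{48} + \frac{u}{48}\right)\right) u\right) - 48 = \left(u^{2} + \left(- \frac{29}{48} + \frac{35}{u} - \frac{u}{48}\right) u\right) - 48 = \left(u^{2} + u \left(- \frac{29}{48} + \frac{35}{u} - \frac{u}{48}\right)\right) - 48 = -48 + u^{2} + u \left(- \frac{29}{48} + \frac{35}{u} - \frac{u}{48}\right)$)
$\frac{1}{\left(2562 - 4939\right) + Y{\left(-66 \right)}} = \frac{1}{\left(2562 - 4939\right) - \left(- \frac{215}{8} - \frac{17061}{4}\right)} = \frac{1}{\left(2562 - 4939\right) + \left(-13 + \frac{319}{8} + \frac{47}{48} \cdot 4356\right)} = \frac{1}{-2377 + \left(-13 + \frac{319}{8} + \frac{17061}{4}\right)} = \frac{1}{-2377 + \frac{34337}{8}} = \frac{1}{\frac{15321}{8}} = \frac{8}{15321}$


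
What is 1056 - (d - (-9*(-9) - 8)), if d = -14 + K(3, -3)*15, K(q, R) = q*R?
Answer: 1278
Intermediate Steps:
K(q, R) = R*q
d = -149 (d = -14 - 3*3*15 = -14 - 9*15 = -14 - 135 = -149)
1056 - (d - (-9*(-9) - 8)) = 1056 - (-149 - (-9*(-9) - 8)) = 1056 - (-149 - (81 - 8)) = 1056 - (-149 - 1*73) = 1056 - (-149 - 73) = 1056 - 1*(-222) = 1056 + 222 = 1278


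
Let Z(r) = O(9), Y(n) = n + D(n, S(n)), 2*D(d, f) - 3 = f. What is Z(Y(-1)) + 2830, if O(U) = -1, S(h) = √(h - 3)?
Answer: 2829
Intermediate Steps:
S(h) = √(-3 + h)
D(d, f) = 3/2 + f/2
Y(n) = 3/2 + n + √(-3 + n)/2 (Y(n) = n + (3/2 + √(-3 + n)/2) = 3/2 + n + √(-3 + n)/2)
Z(r) = -1
Z(Y(-1)) + 2830 = -1 + 2830 = 2829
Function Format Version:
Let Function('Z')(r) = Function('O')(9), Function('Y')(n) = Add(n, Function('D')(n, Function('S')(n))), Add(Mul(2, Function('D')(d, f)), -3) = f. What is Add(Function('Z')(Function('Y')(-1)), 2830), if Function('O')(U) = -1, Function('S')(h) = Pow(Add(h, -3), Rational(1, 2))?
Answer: 2829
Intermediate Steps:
Function('S')(h) = Pow(Add(-3, h), Rational(1, 2))
Function('D')(d, f) = Add(Rational(3, 2), Mul(Rational(1, 2), f))
Function('Y')(n) = Add(Rational(3, 2), n, Mul(Rational(1, 2), Pow(Add(-3, n), Rational(1, 2)))) (Function('Y')(n) = Add(n, Add(Rational(3, 2), Mul(Rational(1, 2), Pow(Add(-3, n), Rational(1, 2))))) = Add(Rational(3, 2), n, Mul(Rational(1, 2), Pow(Add(-3, n), Rational(1, 2)))))
Function('Z')(r) = -1
Add(Function('Z')(Function('Y')(-1)), 2830) = Add(-1, 2830) = 2829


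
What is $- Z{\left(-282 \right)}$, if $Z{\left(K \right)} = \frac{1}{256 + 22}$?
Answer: $- \frac{1}{278} \approx -0.0035971$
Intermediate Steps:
$Z{\left(K \right)} = \frac{1}{278}$
$- Z{\left(-282 \right)} = \left(-1\right) \frac{1}{278} = - \frac{1}{278}$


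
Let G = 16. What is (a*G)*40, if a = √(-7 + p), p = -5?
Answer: 1280*I*√3 ≈ 2217.0*I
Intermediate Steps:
a = 2*I*√3 (a = √(-7 - 5) = √(-12) = 2*I*√3 ≈ 3.4641*I)
(a*G)*40 = ((2*I*√3)*16)*40 = (32*I*√3)*40 = 1280*I*√3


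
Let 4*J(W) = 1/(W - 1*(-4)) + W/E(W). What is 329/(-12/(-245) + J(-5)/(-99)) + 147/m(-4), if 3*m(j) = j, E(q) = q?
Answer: 39641/6 ≈ 6606.8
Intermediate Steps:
J(W) = ¼ + 1/(4*(4 + W)) (J(W) = (1/(W - 1*(-4)) + W/W)/4 = (1/(W + 4) + 1)/4 = (1/(4 + W) + 1)/4 = (1 + 1/(4 + W))/4 = ¼ + 1/(4*(4 + W)))
m(j) = j/3
329/(-12/(-245) + J(-5)/(-99)) + 147/m(-4) = 329/(-12/(-245) + ((5 - 5)/(4*(4 - 5)))/(-99)) + 147/(((⅓)*(-4))) = 329/(-12*(-1/245) + ((¼)*0/(-1))*(-1/99)) + 147/(-4/3) = 329/(12/245 + ((¼)*(-1)*0)*(-1/99)) + 147*(-¾) = 329/(12/245 + 0*(-1/99)) - 441/4 = 329/(12/245 + 0) - 441/4 = 329/(12/245) - 441/4 = 329*(245/12) - 441/4 = 80605/12 - 441/4 = 39641/6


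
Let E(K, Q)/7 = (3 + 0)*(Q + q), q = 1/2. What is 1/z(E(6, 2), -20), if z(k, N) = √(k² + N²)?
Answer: 2*√505/2525 ≈ 0.017800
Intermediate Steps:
q = ½ ≈ 0.50000
E(K, Q) = 21/2 + 21*Q (E(K, Q) = 7*((3 + 0)*(Q + ½)) = 7*(3*(½ + Q)) = 7*(3/2 + 3*Q) = 21/2 + 21*Q)
z(k, N) = √(N² + k²)
1/z(E(6, 2), -20) = 1/(√((-20)² + (21/2 + 21*2)²)) = 1/(√(400 + (21/2 + 42)²)) = 1/(√(400 + (105/2)²)) = 1/(√(400 + 11025/4)) = 1/(√(12625/4)) = 1/(5*√505/2) = 2*√505/2525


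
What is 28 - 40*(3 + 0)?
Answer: -92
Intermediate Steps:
28 - 40*(3 + 0) = 28 - 40*3 = 28 - 120 = -92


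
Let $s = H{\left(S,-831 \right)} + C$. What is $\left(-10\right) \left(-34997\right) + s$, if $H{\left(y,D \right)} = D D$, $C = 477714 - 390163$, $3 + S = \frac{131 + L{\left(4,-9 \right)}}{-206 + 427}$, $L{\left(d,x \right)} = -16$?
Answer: $1128082$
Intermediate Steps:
$S = - \frac{548}{221}$ ($S = -3 + \frac{131 - 16}{-206 + 427} = -3 + \frac{115}{221} = - \frac{548}{221} \approx -2.4796$)
$C = 87551$ ($C = 477714 - 390163 = 87551$)
$H{\left(y,D \right)} = D^{2}$
$s = 778112$ ($s = \left(-831\right)^{2} + 87551 = 690561 + 87551 = 778112$)
$\left(-10\right) \left(-34997\right) + s = \left(-10\right) \left(-34997\right) + 778112 = 349970 + 778112 = 1128082$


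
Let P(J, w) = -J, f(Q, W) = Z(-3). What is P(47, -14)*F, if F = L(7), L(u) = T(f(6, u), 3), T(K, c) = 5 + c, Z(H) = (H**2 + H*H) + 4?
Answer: -376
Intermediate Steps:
Z(H) = 4 + 2*H**2 (Z(H) = (H**2 + H**2) + 4 = 2*H**2 + 4 = 4 + 2*H**2)
f(Q, W) = 22 (f(Q, W) = 4 + 2*(-3)**2 = 4 + 2*9 = 4 + 18 = 22)
L(u) = 8 (L(u) = 5 + 3 = 8)
F = 8
P(47, -14)*F = -1*47*8 = -47*8 = -376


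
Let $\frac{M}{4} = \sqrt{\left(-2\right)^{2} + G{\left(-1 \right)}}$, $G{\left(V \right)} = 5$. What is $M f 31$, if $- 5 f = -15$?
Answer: $1116$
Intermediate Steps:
$f = 3$ ($f = \left(- \frac{1}{5}\right) \left(-15\right) = 3$)
$M = 12$ ($M = 4 \sqrt{\left(-2\right)^{2} + 5} = 4 \sqrt{4 + 5} = 4 \sqrt{9} = 4 \cdot 3 = 12$)
$M f 31 = 12 \cdot 3 \cdot 31 = 36 \cdot 31 = 1116$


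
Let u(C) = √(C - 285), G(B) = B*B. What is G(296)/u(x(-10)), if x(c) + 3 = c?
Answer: -43808*I*√298/149 ≈ -5075.5*I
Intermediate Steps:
G(B) = B²
x(c) = -3 + c
u(C) = √(-285 + C)
G(296)/u(x(-10)) = 296²/(√(-285 + (-3 - 10))) = 87616/(√(-285 - 13)) = 87616/(√(-298)) = 87616/((I*√298)) = 87616*(-I*√298/298) = -43808*I*√298/149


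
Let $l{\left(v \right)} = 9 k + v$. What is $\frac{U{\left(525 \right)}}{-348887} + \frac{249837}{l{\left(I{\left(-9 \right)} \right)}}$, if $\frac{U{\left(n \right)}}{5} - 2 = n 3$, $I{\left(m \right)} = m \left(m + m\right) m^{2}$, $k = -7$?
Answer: $\frac{29020637068}{1518705111} \approx 19.109$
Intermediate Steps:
$I{\left(m \right)} = 2 m^{4}$ ($I{\left(m \right)} = m 2 m m^{2} = 2 m^{2} m^{2} = 2 m^{4}$)
$U{\left(n \right)} = 10 + 15 n$ ($U{\left(n \right)} = 10 + 5 n 3 = 10 + 5 \cdot 3 n = 10 + 15 n$)
$l{\left(v \right)} = -63 + v$ ($l{\left(v \right)} = 9 \left(-7\right) + v = -63 + v$)
$\frac{U{\left(525 \right)}}{-348887} + \frac{249837}{l{\left(I{\left(-9 \right)} \right)}} = \frac{10 + 15 \cdot 525}{-348887} + \frac{249837}{-63 + 2 \left(-9\right)^{4}} = \left(10 + 7875\right) \left(- \frac{1}{348887}\right) + \frac{249837}{-63 + 2 \cdot 6561} = 7885 \left(- \frac{1}{348887}\right) + \frac{249837}{-63 + 13122} = - \frac{7885}{348887} + \frac{249837}{13059} = - \frac{7885}{348887} + 249837 \cdot \frac{1}{13059} = - \frac{7885}{348887} + \frac{83279}{4353} = \frac{29020637068}{1518705111}$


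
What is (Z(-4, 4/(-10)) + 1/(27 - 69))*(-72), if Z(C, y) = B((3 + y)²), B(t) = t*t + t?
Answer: -16516644/4375 ≈ -3775.2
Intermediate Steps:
B(t) = t + t² (B(t) = t² + t = t + t²)
Z(C, y) = (3 + y)²*(1 + (3 + y)²)
(Z(-4, 4/(-10)) + 1/(27 - 69))*(-72) = (((3 + 4/(-10))² + (3 + 4/(-10))⁴) + 1/(27 - 69))*(-72) = (((3 + 4*(-⅒))² + (3 + 4*(-⅒))⁴) + 1/(-42))*(-72) = (((3 - ⅖)² + (3 - ⅖)⁴) - 1/42)*(-72) = (((13/5)² + (13/5)⁴) - 1/42)*(-72) = ((169/25 + 28561/625) - 1/42)*(-72) = (32786/625 - 1/42)*(-72) = (1376387/26250)*(-72) = -16516644/4375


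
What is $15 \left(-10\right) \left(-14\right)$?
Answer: $2100$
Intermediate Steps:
$15 \left(-10\right) \left(-14\right) = \left(-150\right) \left(-14\right) = 2100$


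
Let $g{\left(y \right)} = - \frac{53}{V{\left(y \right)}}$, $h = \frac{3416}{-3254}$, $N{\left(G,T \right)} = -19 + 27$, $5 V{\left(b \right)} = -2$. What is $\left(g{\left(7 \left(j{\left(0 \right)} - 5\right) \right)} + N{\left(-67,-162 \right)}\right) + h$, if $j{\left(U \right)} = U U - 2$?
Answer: $\frac{453771}{3254} \approx 139.45$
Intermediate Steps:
$V{\left(b \right)} = - \frac{2}{5}$ ($V{\left(b \right)} = \frac{1}{5} \left(-2\right) = - \frac{2}{5}$)
$N{\left(G,T \right)} = 8$
$j{\left(U \right)} = -2 + U^{2}$ ($j{\left(U \right)} = U^{2} - 2 = -2 + U^{2}$)
$h = - \frac{1708}{1627}$ ($h = 3416 \left(- \frac{1}{3254}\right) = - \frac{1708}{1627} \approx -1.0498$)
$g{\left(y \right)} = \frac{265}{2}$ ($g{\left(y \right)} = - \frac{53}{- \frac{2}{5}} = \left(-53\right) \left(- \frac{5}{2}\right) = \frac{265}{2}$)
$\left(g{\left(7 \left(j{\left(0 \right)} - 5\right) \right)} + N{\left(-67,-162 \right)}\right) + h = \left(\frac{265}{2} + 8\right) - \frac{1708}{1627} = \frac{281}{2} - \frac{1708}{1627} = \frac{453771}{3254}$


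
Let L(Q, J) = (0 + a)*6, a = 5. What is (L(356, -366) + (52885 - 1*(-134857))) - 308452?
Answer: -120680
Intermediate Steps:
L(Q, J) = 30 (L(Q, J) = (0 + 5)*6 = 5*6 = 30)
(L(356, -366) + (52885 - 1*(-134857))) - 308452 = (30 + (52885 - 1*(-134857))) - 308452 = (30 + (52885 + 134857)) - 308452 = (30 + 187742) - 308452 = 187772 - 308452 = -120680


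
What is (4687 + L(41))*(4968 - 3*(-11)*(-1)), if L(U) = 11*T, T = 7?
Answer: 23510340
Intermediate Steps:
L(U) = 77 (L(U) = 11*7 = 77)
(4687 + L(41))*(4968 - 3*(-11)*(-1)) = (4687 + 77)*(4968 - 3*(-11)*(-1)) = 4764*(4968 + 33*(-1)) = 4764*(4968 - 33) = 4764*4935 = 23510340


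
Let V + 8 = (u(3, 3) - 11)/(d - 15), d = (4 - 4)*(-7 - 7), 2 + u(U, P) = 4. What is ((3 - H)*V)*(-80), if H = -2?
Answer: 2960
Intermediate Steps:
u(U, P) = 2 (u(U, P) = -2 + 4 = 2)
d = 0 (d = 0*(-14) = 0)
V = -37/5 (V = -8 + (2 - 11)/(0 - 15) = -8 - 9/(-15) = -8 - 9*(-1/15) = -8 + ⅗ = -37/5 ≈ -7.4000)
((3 - H)*V)*(-80) = ((3 - 1*(-2))*(-37/5))*(-80) = ((3 + 2)*(-37/5))*(-80) = (5*(-37/5))*(-80) = -37*(-80) = 2960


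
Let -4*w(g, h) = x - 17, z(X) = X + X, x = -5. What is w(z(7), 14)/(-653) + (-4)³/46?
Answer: -42045/30038 ≈ -1.3997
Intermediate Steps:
z(X) = 2*X
w(g, h) = 11/2 (w(g, h) = -(-5 - 17)/4 = -¼*(-22) = 11/2)
w(z(7), 14)/(-653) + (-4)³/46 = (11/2)/(-653) + (-4)³/46 = (11/2)*(-1/653) - 64*1/46 = -11/1306 - 32/23 = -42045/30038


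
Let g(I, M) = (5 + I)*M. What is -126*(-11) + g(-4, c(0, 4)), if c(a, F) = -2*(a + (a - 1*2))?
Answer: 1390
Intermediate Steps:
c(a, F) = 4 - 4*a (c(a, F) = -2*(a + (a - 2)) = -2*(a + (-2 + a)) = -2*(-2 + 2*a) = 4 - 4*a)
g(I, M) = M*(5 + I)
-126*(-11) + g(-4, c(0, 4)) = -126*(-11) + (4 - 4*0)*(5 - 4) = 1386 + (4 + 0)*1 = 1386 + 4*1 = 1386 + 4 = 1390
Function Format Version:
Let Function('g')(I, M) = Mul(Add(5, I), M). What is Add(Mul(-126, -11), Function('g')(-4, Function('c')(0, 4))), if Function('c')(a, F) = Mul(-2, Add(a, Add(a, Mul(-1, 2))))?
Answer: 1390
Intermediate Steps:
Function('c')(a, F) = Add(4, Mul(-4, a)) (Function('c')(a, F) = Mul(-2, Add(a, Add(a, -2))) = Mul(-2, Add(a, Add(-2, a))) = Mul(-2, Add(-2, Mul(2, a))) = Add(4, Mul(-4, a)))
Function('g')(I, M) = Mul(M, Add(5, I))
Add(Mul(-126, -11), Function('g')(-4, Function('c')(0, 4))) = Add(Mul(-126, -11), Mul(Add(4, Mul(-4, 0)), Add(5, -4))) = Add(1386, Mul(Add(4, 0), 1)) = Add(1386, Mul(4, 1)) = Add(1386, 4) = 1390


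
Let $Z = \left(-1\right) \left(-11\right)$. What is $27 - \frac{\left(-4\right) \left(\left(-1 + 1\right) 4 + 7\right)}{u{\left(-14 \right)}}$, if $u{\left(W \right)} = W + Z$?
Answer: $\frac{53}{3} \approx 17.667$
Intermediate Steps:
$Z = 11$
$u{\left(W \right)} = 11 + W$ ($u{\left(W \right)} = W + 11 = 11 + W$)
$27 - \frac{\left(-4\right) \left(\left(-1 + 1\right) 4 + 7\right)}{u{\left(-14 \right)}} = 27 - \frac{\left(-4\right) \left(\left(-1 + 1\right) 4 + 7\right)}{11 - 14} = 27 - \frac{\left(-4\right) \left(0 \cdot 4 + 7\right)}{-3} = 27 - - 4 \left(0 + 7\right) \left(- \frac{1}{3}\right) = 27 - \left(-4\right) 7 \left(- \frac{1}{3}\right) = 27 - \left(-28\right) \left(- \frac{1}{3}\right) = 27 - \frac{28}{3} = \frac{53}{3}$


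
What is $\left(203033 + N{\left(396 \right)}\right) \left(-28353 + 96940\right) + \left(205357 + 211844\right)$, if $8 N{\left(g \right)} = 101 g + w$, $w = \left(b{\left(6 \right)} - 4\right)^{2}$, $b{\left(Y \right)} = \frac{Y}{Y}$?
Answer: $\frac{114150555511}{8} \approx 1.4269 \cdot 10^{10}$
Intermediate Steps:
$b{\left(Y \right)} = 1$
$w = 9$ ($w = \left(1 - 4\right)^{2} = \left(-3\right)^{2} = 9$)
$N{\left(g \right)} = \frac{9}{8} + \frac{101 g}{8}$ ($N{\left(g \right)} = \frac{101 g + 9}{8} = \frac{9 + 101 g}{8} = \frac{9}{8} + \frac{101 g}{8}$)
$\left(203033 + N{\left(396 \right)}\right) \left(-28353 + 96940\right) + \left(205357 + 211844\right) = \left(203033 + \left(\frac{9}{8} + \frac{101}{8} \cdot 396\right)\right) \left(-28353 + 96940\right) + \left(205357 + 211844\right) = \left(203033 + \left(\frac{9}{8} + \frac{9999}{2}\right)\right) 68587 + 417201 = \left(203033 + \frac{40005}{8}\right) 68587 + 417201 = \frac{1664269}{8} \cdot 68587 + 417201 = \frac{114147217903}{8} + 417201 = \frac{114150555511}{8}$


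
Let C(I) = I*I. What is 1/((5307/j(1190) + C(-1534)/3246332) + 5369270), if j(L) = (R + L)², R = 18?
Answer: 1184313854912/6358901714539384517 ≈ 1.8624e-7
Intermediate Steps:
C(I) = I²
j(L) = (18 + L)²
1/((5307/j(1190) + C(-1534)/3246332) + 5369270) = 1/((5307/((18 + 1190)²) + (-1534)²/3246332) + 5369270) = 1/((5307/(1208²) + 2353156*(1/3246332)) + 5369270) = 1/((5307/1459264 + 588289/811583) + 5369270) = 1/(862776030277/1184313854912 + 5369270) = 1/(6358901714539384517/1184313854912) = 1184313854912/6358901714539384517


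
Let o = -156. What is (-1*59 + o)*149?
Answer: -32035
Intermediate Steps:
(-1*59 + o)*149 = (-1*59 - 156)*149 = (-59 - 156)*149 = -215*149 = -32035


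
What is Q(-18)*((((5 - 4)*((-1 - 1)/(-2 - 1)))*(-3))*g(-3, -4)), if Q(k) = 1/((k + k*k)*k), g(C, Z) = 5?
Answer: 5/2754 ≈ 0.0018155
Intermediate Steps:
Q(k) = 1/(k*(k + k²)) (Q(k) = 1/((k + k²)*k) = 1/(k*(k + k²)))
Q(-18)*((((5 - 4)*((-1 - 1)/(-2 - 1)))*(-3))*g(-3, -4)) = (1/((-18)²*(1 - 18)))*((((5 - 4)*((-1 - 1)/(-2 - 1)))*(-3))*5) = ((1/324)/(-17))*(((1*(-2/(-3)))*(-3))*5) = ((1/324)*(-1/17))*(((1*(-2*(-⅓)))*(-3))*5) = -(1*(⅔))*(-3)*5/5508 = -(⅔)*(-3)*5/5508 = -(-1)*5/2754 = -1/5508*(-10) = 5/2754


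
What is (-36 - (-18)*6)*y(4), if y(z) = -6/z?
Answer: -108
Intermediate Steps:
(-36 - (-18)*6)*y(4) = (-36 - (-18)*6)*(-6/4) = (-36 - 1*(-108))*(-6*¼) = (-36 + 108)*(-3/2) = 72*(-3/2) = -108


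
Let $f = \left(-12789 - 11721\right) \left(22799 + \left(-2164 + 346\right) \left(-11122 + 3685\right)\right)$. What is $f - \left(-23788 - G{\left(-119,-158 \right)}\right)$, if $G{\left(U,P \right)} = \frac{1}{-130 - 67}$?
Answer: $- \frac{65393244068315}{197} \approx -3.3195 \cdot 10^{11}$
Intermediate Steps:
$G{\left(U,P \right)} = - \frac{1}{197}$ ($G{\left(U,P \right)} = \frac{1}{-197} = - \frac{1}{197}$)
$f = -331945425150$ ($f = - 24510 \left(22799 - -13520466\right) = - 24510 \left(22799 + 13520466\right) = \left(-24510\right) 13543265 = -331945425150$)
$f - \left(-23788 - G{\left(-119,-158 \right)}\right) = -331945425150 - \left(-23788 - - \frac{1}{197}\right) = -331945425150 - \left(-23788 + \frac{1}{197}\right) = -331945425150 - - \frac{4686235}{197} = -331945425150 + \frac{4686235}{197} = - \frac{65393244068315}{197}$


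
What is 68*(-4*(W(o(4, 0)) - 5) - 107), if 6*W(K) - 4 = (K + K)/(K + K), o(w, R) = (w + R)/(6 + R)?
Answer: -18428/3 ≈ -6142.7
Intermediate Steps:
o(w, R) = (R + w)/(6 + R)
W(K) = ⅚ (W(K) = ⅔ + ((K + K)/(K + K))/6 = ⅔ + ((2*K)/((2*K)))/6 = ⅔ + ((2*K)*(1/(2*K)))/6 = ⅔ + (⅙)*1 = ⅔ + ⅙ = ⅚)
68*(-4*(W(o(4, 0)) - 5) - 107) = 68*(-4*(⅚ - 5) - 107) = 68*(-4*(-25/6) - 107) = 68*(50/3 - 107) = 68*(-271/3) = -18428/3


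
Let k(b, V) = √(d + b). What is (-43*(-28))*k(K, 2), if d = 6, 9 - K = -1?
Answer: 4816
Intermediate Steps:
K = 10 (K = 9 - 1*(-1) = 9 + 1 = 10)
k(b, V) = √(6 + b)
(-43*(-28))*k(K, 2) = (-43*(-28))*√(6 + 10) = 1204*√16 = 1204*4 = 4816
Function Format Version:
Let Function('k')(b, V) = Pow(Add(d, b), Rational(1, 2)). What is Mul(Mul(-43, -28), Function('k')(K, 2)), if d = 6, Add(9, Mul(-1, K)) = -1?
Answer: 4816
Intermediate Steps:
K = 10 (K = Add(9, Mul(-1, -1)) = Add(9, 1) = 10)
Function('k')(b, V) = Pow(Add(6, b), Rational(1, 2))
Mul(Mul(-43, -28), Function('k')(K, 2)) = Mul(Mul(-43, -28), Pow(Add(6, 10), Rational(1, 2))) = Mul(1204, Pow(16, Rational(1, 2))) = Mul(1204, 4) = 4816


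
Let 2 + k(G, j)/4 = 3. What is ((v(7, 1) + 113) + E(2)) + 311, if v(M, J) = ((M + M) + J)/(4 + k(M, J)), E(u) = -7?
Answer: 3351/8 ≈ 418.88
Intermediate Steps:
k(G, j) = 4 (k(G, j) = -8 + 4*3 = -8 + 12 = 4)
v(M, J) = M/4 + J/8 (v(M, J) = ((M + M) + J)/(4 + 4) = (2*M + J)/8 = (J + 2*M)*(⅛) = M/4 + J/8)
((v(7, 1) + 113) + E(2)) + 311 = ((((¼)*7 + (⅛)*1) + 113) - 7) + 311 = (((7/4 + ⅛) + 113) - 7) + 311 = ((15/8 + 113) - 7) + 311 = (919/8 - 7) + 311 = 863/8 + 311 = 3351/8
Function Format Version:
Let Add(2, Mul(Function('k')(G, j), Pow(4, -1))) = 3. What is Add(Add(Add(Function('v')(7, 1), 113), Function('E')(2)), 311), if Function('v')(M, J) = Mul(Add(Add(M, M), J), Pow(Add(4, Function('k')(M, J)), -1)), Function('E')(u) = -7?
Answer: Rational(3351, 8) ≈ 418.88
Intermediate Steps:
Function('k')(G, j) = 4 (Function('k')(G, j) = Add(-8, Mul(4, 3)) = Add(-8, 12) = 4)
Function('v')(M, J) = Add(Mul(Rational(1, 4), M), Mul(Rational(1, 8), J)) (Function('v')(M, J) = Mul(Add(Add(M, M), J), Pow(Add(4, 4), -1)) = Mul(Add(Mul(2, M), J), Pow(8, -1)) = Mul(Add(J, Mul(2, M)), Rational(1, 8)) = Add(Mul(Rational(1, 4), M), Mul(Rational(1, 8), J)))
Add(Add(Add(Function('v')(7, 1), 113), Function('E')(2)), 311) = Add(Add(Add(Add(Mul(Rational(1, 4), 7), Mul(Rational(1, 8), 1)), 113), -7), 311) = Add(Add(Add(Add(Rational(7, 4), Rational(1, 8)), 113), -7), 311) = Add(Add(Add(Rational(15, 8), 113), -7), 311) = Add(Add(Rational(919, 8), -7), 311) = Add(Rational(863, 8), 311) = Rational(3351, 8)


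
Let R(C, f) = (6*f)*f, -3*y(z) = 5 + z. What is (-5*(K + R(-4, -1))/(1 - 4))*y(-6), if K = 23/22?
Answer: 775/198 ≈ 3.9141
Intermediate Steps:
y(z) = -5/3 - z/3 (y(z) = -(5 + z)/3 = -5/3 - z/3)
R(C, f) = 6*f**2
K = 23/22 (K = 23*(1/22) = 23/22 ≈ 1.0455)
(-5*(K + R(-4, -1))/(1 - 4))*y(-6) = (-5*(23/22 + 6*(-1)**2)/(1 - 4))*(-5/3 - 1/3*(-6)) = (-5*(23/22 + 6*1)/(-3))*(-5/3 + 2) = -5*(23/22 + 6)*(-1)/3*(1/3) = -775*(-1)/(22*3)*(1/3) = -5*(-155/66)*(1/3) = (775/66)*(1/3) = 775/198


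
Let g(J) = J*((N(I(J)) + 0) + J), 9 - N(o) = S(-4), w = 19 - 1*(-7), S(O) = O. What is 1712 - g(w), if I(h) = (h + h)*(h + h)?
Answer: 698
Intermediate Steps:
I(h) = 4*h² (I(h) = (2*h)*(2*h) = 4*h²)
w = 26 (w = 19 + 7 = 26)
N(o) = 13 (N(o) = 9 - 1*(-4) = 9 + 4 = 13)
g(J) = J*(13 + J) (g(J) = J*((13 + 0) + J) = J*(13 + J))
1712 - g(w) = 1712 - 26*(13 + 26) = 1712 - 26*39 = 1712 - 1*1014 = 1712 - 1014 = 698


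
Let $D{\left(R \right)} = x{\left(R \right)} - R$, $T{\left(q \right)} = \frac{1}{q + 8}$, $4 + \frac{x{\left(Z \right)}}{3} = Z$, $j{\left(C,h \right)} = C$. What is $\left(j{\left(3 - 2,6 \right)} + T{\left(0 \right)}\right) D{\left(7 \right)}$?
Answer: $\frac{9}{4} \approx 2.25$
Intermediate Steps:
$x{\left(Z \right)} = -12 + 3 Z$
$T{\left(q \right)} = \frac{1}{8 + q}$
$D{\left(R \right)} = -12 + 2 R$ ($D{\left(R \right)} = \left(-12 + 3 R\right) - R = -12 + 2 R$)
$\left(j{\left(3 - 2,6 \right)} + T{\left(0 \right)}\right) D{\left(7 \right)} = \left(\left(3 - 2\right) + \frac{1}{8 + 0}\right) \left(-12 + 2 \cdot 7\right) = \left(1 + \frac{1}{8}\right) \left(-12 + 14\right) = \left(1 + \frac{1}{8}\right) 2 = \frac{9}{8} \cdot 2 = \frac{9}{4}$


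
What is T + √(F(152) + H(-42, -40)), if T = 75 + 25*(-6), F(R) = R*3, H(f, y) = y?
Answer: -75 + 4*√26 ≈ -54.604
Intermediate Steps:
F(R) = 3*R
T = -75 (T = 75 - 150 = -75)
T + √(F(152) + H(-42, -40)) = -75 + √(3*152 - 40) = -75 + √(456 - 40) = -75 + √416 = -75 + 4*√26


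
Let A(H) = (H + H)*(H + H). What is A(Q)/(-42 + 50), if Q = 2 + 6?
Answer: 32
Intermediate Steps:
Q = 8
A(H) = 4*H² (A(H) = (2*H)*(2*H) = 4*H²)
A(Q)/(-42 + 50) = (4*8²)/(-42 + 50) = (4*64)/8 = (⅛)*256 = 32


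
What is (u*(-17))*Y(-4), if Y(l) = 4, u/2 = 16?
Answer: -2176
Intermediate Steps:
u = 32 (u = 2*16 = 32)
(u*(-17))*Y(-4) = (32*(-17))*4 = -544*4 = -2176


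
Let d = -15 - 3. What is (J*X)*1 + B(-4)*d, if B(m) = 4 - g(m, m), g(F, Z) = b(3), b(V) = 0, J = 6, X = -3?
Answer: -90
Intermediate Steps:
g(F, Z) = 0
d = -18
B(m) = 4 (B(m) = 4 - 1*0 = 4 + 0 = 4)
(J*X)*1 + B(-4)*d = (6*(-3))*1 + 4*(-18) = -18*1 - 72 = -18 - 72 = -90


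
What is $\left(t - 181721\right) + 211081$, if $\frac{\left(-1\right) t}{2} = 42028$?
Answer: $-54696$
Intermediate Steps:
$t = -84056$ ($t = \left(-2\right) 42028 = -84056$)
$\left(t - 181721\right) + 211081 = \left(-84056 - 181721\right) + 211081 = -265777 + 211081 = -54696$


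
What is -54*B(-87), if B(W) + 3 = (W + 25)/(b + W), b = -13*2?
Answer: 14958/113 ≈ 132.37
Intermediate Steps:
b = -26
B(W) = -3 + (25 + W)/(-26 + W) (B(W) = -3 + (W + 25)/(-26 + W) = -3 + (25 + W)/(-26 + W))
-54*B(-87) = -54*(103 - 2*(-87))/(-26 - 87) = -54*(103 + 174)/(-113) = -(-54)*277/113 = -54*(-277/113) = 14958/113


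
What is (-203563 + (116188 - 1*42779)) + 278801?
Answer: 148647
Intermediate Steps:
(-203563 + (116188 - 1*42779)) + 278801 = (-203563 + (116188 - 42779)) + 278801 = (-203563 + 73409) + 278801 = -130154 + 278801 = 148647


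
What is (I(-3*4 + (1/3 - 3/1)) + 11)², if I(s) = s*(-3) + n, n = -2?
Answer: 2809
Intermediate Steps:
I(s) = -2 - 3*s (I(s) = s*(-3) - 2 = -3*s - 2 = -2 - 3*s)
(I(-3*4 + (1/3 - 3/1)) + 11)² = ((-2 - 3*(-3*4 + (1/3 - 3/1))) + 11)² = ((-2 - 3*(-12 + (1*(⅓) - 3*1))) + 11)² = ((-2 - 3*(-12 + (⅓ - 3))) + 11)² = ((-2 - 3*(-12 - 8/3)) + 11)² = ((-2 - 3*(-44/3)) + 11)² = ((-2 + 44) + 11)² = (42 + 11)² = 53² = 2809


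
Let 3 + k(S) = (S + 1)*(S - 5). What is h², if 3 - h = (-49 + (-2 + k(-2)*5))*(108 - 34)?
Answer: 5276209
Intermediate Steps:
k(S) = -3 + (1 + S)*(-5 + S) (k(S) = -3 + (S + 1)*(S - 5) = -3 + (1 + S)*(-5 + S))
h = 2297 (h = 3 - (-49 + (-2 + (-8 + (-2)² - 4*(-2))*5))*(108 - 34) = 3 - (-49 + (-2 + (-8 + 4 + 8)*5))*74 = 3 - (-49 + (-2 + 4*5))*74 = 3 - (-49 + (-2 + 20))*74 = 3 - (-49 + 18)*74 = 3 - (-31)*74 = 3 - 1*(-2294) = 3 + 2294 = 2297)
h² = 2297² = 5276209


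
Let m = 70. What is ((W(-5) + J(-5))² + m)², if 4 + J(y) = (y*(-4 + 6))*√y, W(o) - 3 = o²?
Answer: -1130684 - 140160*I*√5 ≈ -1.1307e+6 - 3.1341e+5*I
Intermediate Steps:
W(o) = 3 + o²
J(y) = -4 + 2*y^(3/2) (J(y) = -4 + (y*(-4 + 6))*√y = -4 + (y*2)*√y = -4 + (2*y)*√y = -4 + 2*y^(3/2))
((W(-5) + J(-5))² + m)² = (((3 + (-5)²) + (-4 + 2*(-5)^(3/2)))² + 70)² = (((3 + 25) + (-4 + 2*(-5*I*√5)))² + 70)² = ((28 + (-4 - 10*I*√5))² + 70)² = ((24 - 10*I*√5)² + 70)² = (70 + (24 - 10*I*√5)²)²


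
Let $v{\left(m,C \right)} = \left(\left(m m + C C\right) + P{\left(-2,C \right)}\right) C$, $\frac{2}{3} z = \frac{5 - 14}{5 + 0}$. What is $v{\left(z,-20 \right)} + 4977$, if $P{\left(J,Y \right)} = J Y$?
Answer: $- \frac{19844}{5} \approx -3968.8$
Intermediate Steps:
$z = - \frac{27}{10}$ ($z = \frac{3 \frac{5 - 14}{5 + 0}}{2} = \frac{3 \left(- \frac{9}{5}\right)}{2} = \frac{3 \left(\left(-9\right) \frac{1}{5}\right)}{2} = \frac{3}{2} \left(- \frac{9}{5}\right) = - \frac{27}{10} \approx -2.7$)
$v{\left(m,C \right)} = C \left(C^{2} + m^{2} - 2 C\right)$ ($v{\left(m,C \right)} = \left(\left(m m + C C\right) - 2 C\right) C = \left(\left(m^{2} + C^{2}\right) - 2 C\right) C = \left(\left(C^{2} + m^{2}\right) - 2 C\right) C = \left(C^{2} + m^{2} - 2 C\right) C = C \left(C^{2} + m^{2} - 2 C\right)$)
$v{\left(z,-20 \right)} + 4977 = - 20 \left(\left(-20\right)^{2} + \left(- \frac{27}{10}\right)^{2} - -40\right) + 4977 = - 20 \left(400 + \frac{729}{100} + 40\right) + 4977 = \left(-20\right) \frac{44729}{100} + 4977 = - \frac{44729}{5} + 4977 = - \frac{19844}{5}$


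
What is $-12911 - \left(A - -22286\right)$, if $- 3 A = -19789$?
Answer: $- \frac{125380}{3} \approx -41793.0$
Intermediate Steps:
$A = \frac{19789}{3}$ ($A = \left(- \frac{1}{3}\right) \left(-19789\right) = \frac{19789}{3} \approx 6596.3$)
$-12911 - \left(A - -22286\right) = -12911 - \left(\frac{19789}{3} - -22286\right) = -12911 - \left(\frac{19789}{3} + 22286\right) = -12911 - \frac{86647}{3} = - \frac{125380}{3}$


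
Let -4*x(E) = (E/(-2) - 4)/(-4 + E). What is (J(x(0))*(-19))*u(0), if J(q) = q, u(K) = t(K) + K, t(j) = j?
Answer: 0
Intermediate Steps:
u(K) = 2*K (u(K) = K + K = 2*K)
x(E) = -(-4 - E/2)/(4*(-4 + E)) (x(E) = -(E/(-2) - 4)/(4*(-4 + E)) = -(E*(-½) - 4)/(4*(-4 + E)) = -(-E/2 - 4)/(4*(-4 + E)) = -(-4 - E/2)/(4*(-4 + E)))
(J(x(0))*(-19))*u(0) = (((8 + 0)/(8*(-4 + 0)))*(-19))*(2*0) = (((⅛)*8/(-4))*(-19))*0 = (((⅛)*(-¼)*8)*(-19))*0 = -¼*(-19)*0 = (19/4)*0 = 0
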